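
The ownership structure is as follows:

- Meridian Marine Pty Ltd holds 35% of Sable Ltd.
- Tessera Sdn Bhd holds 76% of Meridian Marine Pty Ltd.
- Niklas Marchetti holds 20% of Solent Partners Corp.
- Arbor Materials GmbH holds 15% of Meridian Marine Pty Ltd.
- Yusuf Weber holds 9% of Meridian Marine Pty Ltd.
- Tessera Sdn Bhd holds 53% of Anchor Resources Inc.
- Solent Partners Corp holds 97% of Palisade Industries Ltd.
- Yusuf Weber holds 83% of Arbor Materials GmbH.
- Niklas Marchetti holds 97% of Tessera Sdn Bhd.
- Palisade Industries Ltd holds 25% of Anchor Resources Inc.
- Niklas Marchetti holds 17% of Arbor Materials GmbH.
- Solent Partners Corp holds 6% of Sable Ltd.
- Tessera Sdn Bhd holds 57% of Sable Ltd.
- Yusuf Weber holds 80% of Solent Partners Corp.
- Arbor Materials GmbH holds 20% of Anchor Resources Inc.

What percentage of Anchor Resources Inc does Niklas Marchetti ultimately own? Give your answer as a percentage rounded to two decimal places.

Niklas reaches Anchor along 3 paths.
Via Solent → Palisade: 20% × 97% × 25% = 4.85%.
Via Arbor: 17% × 20% = 3.4%.
Via Tessera: 97% × 53% = 51.41%.
Total: 4.85% + 3.4% + 51.41% = 59.66%.

59.66%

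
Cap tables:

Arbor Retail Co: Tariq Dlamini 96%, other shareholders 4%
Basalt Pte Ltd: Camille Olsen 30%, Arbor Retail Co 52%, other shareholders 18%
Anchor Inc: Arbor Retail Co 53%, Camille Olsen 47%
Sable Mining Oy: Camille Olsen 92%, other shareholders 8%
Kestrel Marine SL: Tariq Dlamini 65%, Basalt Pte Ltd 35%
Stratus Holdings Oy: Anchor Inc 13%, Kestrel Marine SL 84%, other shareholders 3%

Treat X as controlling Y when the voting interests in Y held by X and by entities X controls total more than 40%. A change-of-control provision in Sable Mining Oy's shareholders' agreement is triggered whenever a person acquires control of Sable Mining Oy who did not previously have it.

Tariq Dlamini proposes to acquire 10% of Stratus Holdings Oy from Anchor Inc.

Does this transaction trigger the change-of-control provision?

The purchase adds only to Tariq's holdings (Anchor's stake shrinks), so Tariq is the only person who could newly come to control Sable.
Tariq holds 96% of Arbor, so Tariq controls Arbor.
Arbor holds 52% of Basalt, so Tariq controls Basalt.
Arbor holds 53% of Anchor, so Tariq controls Anchor.
Tariq and Basalt together hold 65% + 35% = 100% of Kestrel, so Tariq controls Kestrel.
Anchor and Kestrel together hold 13% + 84% = 97% of Stratus, so Tariq controls Stratus.
Neither Tariq nor any entity Tariq controls holds any voting interest in Sable.
So before the transaction, Tariq does not control Sable.
After the purchase, Tariq holds 10% of Stratus directly, and Anchor's stake falls to 3%.
Anchor and Kestrel and Tariq together hold 3% + 84% + 10% = 97% of Stratus, so Tariq controls Stratus.
After the transaction, neither Tariq nor any entity Tariq controls holds a voting interest in Sable, so Tariq still does not control it.
No new person acquires control, so the clause is not triggered.

No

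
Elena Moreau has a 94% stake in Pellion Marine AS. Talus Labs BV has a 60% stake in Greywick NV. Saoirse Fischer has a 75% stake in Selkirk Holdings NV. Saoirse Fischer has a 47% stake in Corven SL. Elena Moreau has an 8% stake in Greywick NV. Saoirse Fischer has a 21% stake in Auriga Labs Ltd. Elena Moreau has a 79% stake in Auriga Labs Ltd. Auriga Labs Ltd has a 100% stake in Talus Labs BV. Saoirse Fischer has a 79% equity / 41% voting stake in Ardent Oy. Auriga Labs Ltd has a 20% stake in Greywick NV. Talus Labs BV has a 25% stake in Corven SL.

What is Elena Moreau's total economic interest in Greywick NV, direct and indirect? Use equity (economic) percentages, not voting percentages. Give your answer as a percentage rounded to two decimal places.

Elena reaches Greywick along 3 paths.
Via Auriga: 79% × 20% = 15.8%.
Direct stake: 8% = 8%.
Via Auriga → Talus: 79% × 100% × 60% = 47.4%.
Total: 15.8% + 8% + 47.4% = 71.2%.
Rounded: 71.20%.

71.20%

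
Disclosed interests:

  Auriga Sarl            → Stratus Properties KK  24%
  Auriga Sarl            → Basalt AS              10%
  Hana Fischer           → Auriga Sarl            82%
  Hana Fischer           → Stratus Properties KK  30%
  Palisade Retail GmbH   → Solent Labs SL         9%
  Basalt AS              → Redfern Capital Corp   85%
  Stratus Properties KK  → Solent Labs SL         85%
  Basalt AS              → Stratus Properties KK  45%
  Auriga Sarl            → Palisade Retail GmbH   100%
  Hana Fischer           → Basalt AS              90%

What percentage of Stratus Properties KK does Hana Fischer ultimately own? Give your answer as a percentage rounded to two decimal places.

93.87%

Hana reaches Stratus along 4 paths.
Direct stake: 30% = 30%.
Via Auriga: 82% × 24% = 19.68%.
Via Auriga → Basalt: 82% × 10% × 45% = 3.69%.
Via Basalt: 90% × 45% = 40.5%.
Total: 30% + 19.68% + 3.69% + 40.5% = 93.87%.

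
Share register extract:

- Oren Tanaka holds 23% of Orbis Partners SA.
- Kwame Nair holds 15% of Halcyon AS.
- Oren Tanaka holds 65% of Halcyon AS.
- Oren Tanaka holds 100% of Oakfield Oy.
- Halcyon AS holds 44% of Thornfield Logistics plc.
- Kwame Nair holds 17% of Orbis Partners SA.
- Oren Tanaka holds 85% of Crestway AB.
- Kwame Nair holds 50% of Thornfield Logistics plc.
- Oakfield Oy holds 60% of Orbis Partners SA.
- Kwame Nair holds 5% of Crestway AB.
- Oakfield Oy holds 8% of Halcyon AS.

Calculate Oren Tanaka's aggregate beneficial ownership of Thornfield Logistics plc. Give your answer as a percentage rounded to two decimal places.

32.12%

Oren reaches Thornfield along 2 paths.
Via Halcyon: 65% × 44% = 28.6%.
Via Oakfield → Halcyon: 100% × 8% × 44% = 3.52%.
Total: 28.6% + 3.52% = 32.12%.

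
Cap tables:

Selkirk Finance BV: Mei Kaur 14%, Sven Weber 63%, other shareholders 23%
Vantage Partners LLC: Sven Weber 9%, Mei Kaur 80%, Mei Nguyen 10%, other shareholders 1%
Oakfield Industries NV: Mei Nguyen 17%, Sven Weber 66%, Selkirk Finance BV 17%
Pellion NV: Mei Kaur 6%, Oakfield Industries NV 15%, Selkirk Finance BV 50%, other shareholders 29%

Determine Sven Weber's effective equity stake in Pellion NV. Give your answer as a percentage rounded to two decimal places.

Sven reaches Pellion along 3 paths.
Via Oakfield: 66% × 15% = 9.9%.
Via Selkirk → Oakfield: 63% × 17% × 15% = 1.6065%.
Via Selkirk: 63% × 50% = 31.5%.
Total: 9.9% + 1.6065% + 31.5% = 43.0065%.
Rounded: 43.01%.

43.01%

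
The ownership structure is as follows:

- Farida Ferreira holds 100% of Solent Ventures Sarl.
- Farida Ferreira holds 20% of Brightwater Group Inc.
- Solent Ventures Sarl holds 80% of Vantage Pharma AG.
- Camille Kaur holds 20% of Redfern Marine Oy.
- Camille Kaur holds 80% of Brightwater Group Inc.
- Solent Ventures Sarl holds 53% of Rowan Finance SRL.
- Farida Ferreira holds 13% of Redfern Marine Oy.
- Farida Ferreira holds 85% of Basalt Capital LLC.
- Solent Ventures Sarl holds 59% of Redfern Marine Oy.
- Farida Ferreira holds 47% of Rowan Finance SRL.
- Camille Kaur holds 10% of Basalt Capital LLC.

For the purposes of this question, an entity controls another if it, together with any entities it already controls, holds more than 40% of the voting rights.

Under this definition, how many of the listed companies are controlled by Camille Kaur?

Camille holds 80% of Brightwater, so Camille controls Brightwater.
No other company's threshold is met.
Camille controls 1 company.

1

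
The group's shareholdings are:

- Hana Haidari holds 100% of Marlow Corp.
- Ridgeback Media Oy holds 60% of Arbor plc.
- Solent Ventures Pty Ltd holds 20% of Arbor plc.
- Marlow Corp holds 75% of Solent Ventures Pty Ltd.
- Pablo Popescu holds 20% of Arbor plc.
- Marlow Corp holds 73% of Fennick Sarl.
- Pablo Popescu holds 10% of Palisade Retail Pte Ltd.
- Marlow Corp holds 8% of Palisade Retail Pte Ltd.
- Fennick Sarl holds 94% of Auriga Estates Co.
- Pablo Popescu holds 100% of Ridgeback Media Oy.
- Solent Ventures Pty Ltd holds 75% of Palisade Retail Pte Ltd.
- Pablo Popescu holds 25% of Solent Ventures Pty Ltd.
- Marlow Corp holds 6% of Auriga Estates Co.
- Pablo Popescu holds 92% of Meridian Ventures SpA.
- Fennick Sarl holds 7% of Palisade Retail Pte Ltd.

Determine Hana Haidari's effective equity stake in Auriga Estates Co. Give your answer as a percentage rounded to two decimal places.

74.62%

Hana reaches Auriga along 2 paths.
Via Marlow → Fennick: 100% × 73% × 94% = 68.62%.
Via Marlow: 100% × 6% = 6%.
Total: 68.62% + 6% = 74.62%.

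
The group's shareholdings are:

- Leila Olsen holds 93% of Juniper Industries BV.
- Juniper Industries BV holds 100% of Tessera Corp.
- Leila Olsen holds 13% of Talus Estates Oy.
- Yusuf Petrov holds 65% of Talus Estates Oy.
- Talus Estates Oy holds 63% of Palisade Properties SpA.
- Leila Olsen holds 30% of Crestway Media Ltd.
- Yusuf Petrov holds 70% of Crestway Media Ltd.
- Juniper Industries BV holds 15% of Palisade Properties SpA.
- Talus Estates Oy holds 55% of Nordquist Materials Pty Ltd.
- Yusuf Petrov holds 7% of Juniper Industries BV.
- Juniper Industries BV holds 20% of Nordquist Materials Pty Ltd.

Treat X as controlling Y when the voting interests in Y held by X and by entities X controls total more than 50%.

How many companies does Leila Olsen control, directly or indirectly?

Leila holds 93% of Juniper, so Leila controls Juniper.
Juniper holds 100% of Tessera, so Leila controls Tessera.
No other company's threshold is met.
Leila controls 2 companies.

2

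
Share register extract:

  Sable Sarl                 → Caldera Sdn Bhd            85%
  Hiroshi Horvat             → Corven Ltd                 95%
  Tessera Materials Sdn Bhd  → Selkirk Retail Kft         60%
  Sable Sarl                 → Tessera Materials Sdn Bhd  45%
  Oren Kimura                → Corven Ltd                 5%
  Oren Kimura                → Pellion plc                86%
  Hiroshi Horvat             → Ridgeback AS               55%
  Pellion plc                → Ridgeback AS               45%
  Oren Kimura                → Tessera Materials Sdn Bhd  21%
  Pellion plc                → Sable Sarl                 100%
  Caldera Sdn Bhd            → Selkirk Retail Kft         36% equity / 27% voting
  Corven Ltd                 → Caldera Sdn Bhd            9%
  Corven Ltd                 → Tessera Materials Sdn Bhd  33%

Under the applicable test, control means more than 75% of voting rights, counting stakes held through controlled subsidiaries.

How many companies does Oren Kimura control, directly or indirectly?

Oren holds 86% of Pellion, so Oren controls Pellion.
Pellion holds 100% of Sable, so Oren controls Sable.
Sable holds 85% of Caldera, so Oren controls Caldera.
No other company's threshold is met.
Oren controls 3 companies.

3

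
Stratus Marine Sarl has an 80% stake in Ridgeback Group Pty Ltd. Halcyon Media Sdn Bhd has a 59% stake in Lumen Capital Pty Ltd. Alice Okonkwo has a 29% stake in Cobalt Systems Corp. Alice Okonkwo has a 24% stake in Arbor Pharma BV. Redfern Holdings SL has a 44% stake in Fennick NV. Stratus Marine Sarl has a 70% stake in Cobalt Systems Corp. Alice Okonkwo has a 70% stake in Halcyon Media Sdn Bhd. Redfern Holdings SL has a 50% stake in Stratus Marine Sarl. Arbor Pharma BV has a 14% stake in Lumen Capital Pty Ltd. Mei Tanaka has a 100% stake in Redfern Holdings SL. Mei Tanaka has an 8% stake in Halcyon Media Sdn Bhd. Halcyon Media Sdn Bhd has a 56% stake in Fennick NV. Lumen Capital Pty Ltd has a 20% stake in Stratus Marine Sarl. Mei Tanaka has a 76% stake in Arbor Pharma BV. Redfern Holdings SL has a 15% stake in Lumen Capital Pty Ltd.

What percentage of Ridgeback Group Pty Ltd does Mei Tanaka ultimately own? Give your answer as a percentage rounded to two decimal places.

Mei reaches Ridgeback along 4 paths.
Via Redfern → Stratus: 100% × 50% × 80% = 40%.
Via Halcyon → Lumen → Stratus: 8% × 59% × 20% × 80% = 0.7552%.
Via Redfern → Lumen → Stratus: 100% × 15% × 20% × 80% = 2.4%.
Via Arbor → Lumen → Stratus: 76% × 14% × 20% × 80% = 1.7024%.
Total: 40% + 0.7552% + 2.4% + 1.7024% = 44.8576%.
Rounded: 44.86%.

44.86%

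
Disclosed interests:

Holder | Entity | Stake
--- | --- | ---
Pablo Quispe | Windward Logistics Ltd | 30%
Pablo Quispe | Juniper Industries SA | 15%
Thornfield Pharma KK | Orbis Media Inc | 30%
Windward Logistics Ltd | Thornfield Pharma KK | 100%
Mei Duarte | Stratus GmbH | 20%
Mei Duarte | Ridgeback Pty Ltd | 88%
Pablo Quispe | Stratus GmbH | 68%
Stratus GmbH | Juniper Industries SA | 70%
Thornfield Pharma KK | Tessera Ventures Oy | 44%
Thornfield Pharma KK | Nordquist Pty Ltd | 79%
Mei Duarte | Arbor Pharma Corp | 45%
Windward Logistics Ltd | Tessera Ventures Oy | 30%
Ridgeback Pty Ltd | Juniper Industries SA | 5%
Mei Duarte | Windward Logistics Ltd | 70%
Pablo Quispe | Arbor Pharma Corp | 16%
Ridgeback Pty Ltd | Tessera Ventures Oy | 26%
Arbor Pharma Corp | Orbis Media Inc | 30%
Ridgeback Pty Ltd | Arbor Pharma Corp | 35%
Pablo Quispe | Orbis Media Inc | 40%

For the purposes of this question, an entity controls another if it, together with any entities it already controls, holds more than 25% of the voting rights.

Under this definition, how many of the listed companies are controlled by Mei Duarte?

Mei holds 70% of Windward, so Mei controls Windward.
Mei holds 88% of Ridgeback, so Mei controls Ridgeback.
Windward holds 100% of Thornfield, so Mei controls Thornfield.
Thornfield and Ridgeback and Windward together hold 44% + 26% + 30% = 100% of Tessera, so Mei controls Tessera.
Ridgeback and Mei together hold 35% + 45% = 80% of Arbor, so Mei controls Arbor.
Thornfield and Arbor together hold 30% + 30% = 60% of Orbis, so Mei controls Orbis.
Thornfield holds 79% of Nordquist, so Mei controls Nordquist.
No other company's threshold is met.
Mei controls 7 companies.

7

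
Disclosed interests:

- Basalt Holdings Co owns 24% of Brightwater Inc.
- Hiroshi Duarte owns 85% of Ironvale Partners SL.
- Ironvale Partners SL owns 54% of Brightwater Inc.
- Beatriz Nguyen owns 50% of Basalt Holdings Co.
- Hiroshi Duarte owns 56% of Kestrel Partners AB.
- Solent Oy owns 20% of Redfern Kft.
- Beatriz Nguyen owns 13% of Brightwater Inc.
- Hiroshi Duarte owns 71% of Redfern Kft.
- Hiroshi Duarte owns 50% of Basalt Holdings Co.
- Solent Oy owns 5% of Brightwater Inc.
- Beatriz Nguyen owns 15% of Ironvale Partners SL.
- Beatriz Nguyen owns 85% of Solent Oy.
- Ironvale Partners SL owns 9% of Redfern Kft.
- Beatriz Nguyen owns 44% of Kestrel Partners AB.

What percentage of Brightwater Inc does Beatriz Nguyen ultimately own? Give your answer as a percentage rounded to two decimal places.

Beatriz reaches Brightwater along 4 paths.
Via Ironvale: 15% × 54% = 8.1%.
Via Solent: 85% × 5% = 4.25%.
Via Basalt: 50% × 24% = 12%.
Direct stake: 13% = 13%.
Total: 8.1% + 4.25% + 12% + 13% = 37.35%.

37.35%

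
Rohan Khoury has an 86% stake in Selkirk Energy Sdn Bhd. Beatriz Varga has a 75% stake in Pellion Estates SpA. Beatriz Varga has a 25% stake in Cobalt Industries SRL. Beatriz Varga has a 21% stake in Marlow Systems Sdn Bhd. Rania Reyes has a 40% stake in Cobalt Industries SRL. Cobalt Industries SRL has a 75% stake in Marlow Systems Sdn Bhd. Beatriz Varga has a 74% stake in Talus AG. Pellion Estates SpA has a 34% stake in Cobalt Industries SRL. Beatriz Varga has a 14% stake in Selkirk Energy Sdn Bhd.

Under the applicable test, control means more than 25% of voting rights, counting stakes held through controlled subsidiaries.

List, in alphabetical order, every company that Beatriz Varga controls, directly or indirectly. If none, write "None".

Beatriz holds 75% of Pellion, so Beatriz controls Pellion.
Beatriz and Pellion together hold 25% + 34% = 59% of Cobalt, so Beatriz controls Cobalt.
Beatriz and Cobalt together hold 21% + 75% = 96% of Marlow, so Beatriz controls Marlow.
Beatriz holds 74% of Talus, so Beatriz controls Talus.
No other company's threshold is met.

Cobalt Industries SRL, Marlow Systems Sdn Bhd, Pellion Estates SpA, Talus AG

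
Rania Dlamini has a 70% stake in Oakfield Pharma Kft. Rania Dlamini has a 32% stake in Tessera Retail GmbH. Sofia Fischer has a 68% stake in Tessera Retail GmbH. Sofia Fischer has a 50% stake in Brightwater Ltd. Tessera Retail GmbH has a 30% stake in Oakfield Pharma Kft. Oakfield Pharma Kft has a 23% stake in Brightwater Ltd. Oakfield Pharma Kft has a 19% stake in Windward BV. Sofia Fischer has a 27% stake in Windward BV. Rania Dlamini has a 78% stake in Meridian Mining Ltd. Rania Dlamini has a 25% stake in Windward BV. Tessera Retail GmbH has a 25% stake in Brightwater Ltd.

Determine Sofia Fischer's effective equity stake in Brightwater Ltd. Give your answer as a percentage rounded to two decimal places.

Sofia reaches Brightwater along 3 paths.
Direct stake: 50% = 50%.
Via Tessera → Oakfield: 68% × 30% × 23% = 4.692%.
Via Tessera: 68% × 25% = 17%.
Total: 50% + 4.692% + 17% = 71.692%.
Rounded: 71.69%.

71.69%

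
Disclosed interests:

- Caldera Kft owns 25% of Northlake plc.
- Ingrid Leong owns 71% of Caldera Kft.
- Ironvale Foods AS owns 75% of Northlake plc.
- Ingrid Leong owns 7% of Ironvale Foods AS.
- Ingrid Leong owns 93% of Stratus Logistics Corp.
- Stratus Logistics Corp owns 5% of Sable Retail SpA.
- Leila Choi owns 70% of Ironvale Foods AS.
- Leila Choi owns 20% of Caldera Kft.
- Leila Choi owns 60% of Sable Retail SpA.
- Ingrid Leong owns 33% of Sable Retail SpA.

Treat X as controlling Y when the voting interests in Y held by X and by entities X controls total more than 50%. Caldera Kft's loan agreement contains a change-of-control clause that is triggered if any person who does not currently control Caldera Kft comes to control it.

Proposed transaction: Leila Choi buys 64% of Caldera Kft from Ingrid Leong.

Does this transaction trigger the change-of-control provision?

Yes

The purchase adds only to Leila's holdings (Ingrid's stake shrinks), so Leila is the only person who could newly come to control Caldera.
Leila holds 70% of Ironvale, so Leila controls Ironvale.
Leila holds 60% of Sable, so Leila controls Sable.
Ironvale holds 75% of Northlake, so Leila controls Northlake.
In Caldera, Leila's side holds only 20%, not > 50%.
So before the transaction, Leila does not control Caldera.
After the purchase, Leila's direct stake in Caldera rises to 20% + 64% = 84%, and Ingrid's stake falls to 7%.
Leila holds 84% of Caldera, so Leila controls Caldera.
Leila did not control Caldera before and does after, so the clause is triggered.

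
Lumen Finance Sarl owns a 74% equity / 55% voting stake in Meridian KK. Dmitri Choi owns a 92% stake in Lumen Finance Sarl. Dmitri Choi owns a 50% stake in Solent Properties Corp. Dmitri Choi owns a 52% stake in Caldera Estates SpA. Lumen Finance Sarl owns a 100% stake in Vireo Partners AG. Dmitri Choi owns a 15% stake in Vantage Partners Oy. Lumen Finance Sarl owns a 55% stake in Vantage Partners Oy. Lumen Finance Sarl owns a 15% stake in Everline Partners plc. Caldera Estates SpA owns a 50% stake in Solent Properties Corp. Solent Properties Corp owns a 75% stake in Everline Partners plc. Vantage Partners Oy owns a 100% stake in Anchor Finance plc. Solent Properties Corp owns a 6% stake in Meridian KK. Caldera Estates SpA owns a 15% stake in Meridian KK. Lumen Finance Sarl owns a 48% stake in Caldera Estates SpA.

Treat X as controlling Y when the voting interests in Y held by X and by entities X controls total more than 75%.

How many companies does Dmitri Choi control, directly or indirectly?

6

Dmitri holds 92% of Lumen, so Dmitri controls Lumen.
Lumen and Dmitri together hold 48% + 52% = 100% of Caldera, so Dmitri controls Caldera.
Caldera and Dmitri together hold 50% + 50% = 100% of Solent, so Dmitri controls Solent.
Lumen holds 100% of Vireo, so Dmitri controls Vireo.
Caldera and Lumen and Solent together hold 15% + 55% + 6% = 76% of Meridian, so Dmitri controls Meridian.
Lumen and Solent together hold 15% + 75% = 90% of Everline, so Dmitri controls Everline.
No other company's threshold is met.
Dmitri controls 6 companies.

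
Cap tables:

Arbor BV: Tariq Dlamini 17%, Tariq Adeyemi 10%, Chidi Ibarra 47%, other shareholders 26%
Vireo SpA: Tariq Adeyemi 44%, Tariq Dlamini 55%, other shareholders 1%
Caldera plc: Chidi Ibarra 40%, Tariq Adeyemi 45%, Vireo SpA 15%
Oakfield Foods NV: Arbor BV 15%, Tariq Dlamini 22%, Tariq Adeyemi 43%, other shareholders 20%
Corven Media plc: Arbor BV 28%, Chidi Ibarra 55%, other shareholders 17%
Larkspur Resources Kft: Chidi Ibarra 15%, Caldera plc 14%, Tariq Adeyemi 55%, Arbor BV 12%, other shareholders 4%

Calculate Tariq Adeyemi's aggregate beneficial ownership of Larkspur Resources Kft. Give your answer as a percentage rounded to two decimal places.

Tariq Adeyemi reaches Larkspur along 4 paths.
Via Caldera: 45% × 14% = 6.3%.
Via Vireo → Caldera: 44% × 15% × 14% = 0.924%.
Direct stake: 55% = 55%.
Via Arbor: 10% × 12% = 1.2%.
Total: 6.3% + 0.924% + 55% + 1.2% = 63.424%.
Rounded: 63.42%.

63.42%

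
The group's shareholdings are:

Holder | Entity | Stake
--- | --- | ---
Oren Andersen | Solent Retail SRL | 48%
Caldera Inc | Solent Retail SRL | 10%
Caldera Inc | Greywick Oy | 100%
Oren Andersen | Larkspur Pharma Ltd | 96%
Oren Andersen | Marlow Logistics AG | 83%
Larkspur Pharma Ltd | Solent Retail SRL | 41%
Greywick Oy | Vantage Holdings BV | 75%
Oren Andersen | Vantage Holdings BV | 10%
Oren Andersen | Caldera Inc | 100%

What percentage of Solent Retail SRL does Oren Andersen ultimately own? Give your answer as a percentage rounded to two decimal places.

97.36%

Oren reaches Solent along 3 paths.
Via Larkspur: 96% × 41% = 39.36%.
Via Caldera: 100% × 10% = 10%.
Direct stake: 48% = 48%.
Total: 39.36% + 10% + 48% = 97.36%.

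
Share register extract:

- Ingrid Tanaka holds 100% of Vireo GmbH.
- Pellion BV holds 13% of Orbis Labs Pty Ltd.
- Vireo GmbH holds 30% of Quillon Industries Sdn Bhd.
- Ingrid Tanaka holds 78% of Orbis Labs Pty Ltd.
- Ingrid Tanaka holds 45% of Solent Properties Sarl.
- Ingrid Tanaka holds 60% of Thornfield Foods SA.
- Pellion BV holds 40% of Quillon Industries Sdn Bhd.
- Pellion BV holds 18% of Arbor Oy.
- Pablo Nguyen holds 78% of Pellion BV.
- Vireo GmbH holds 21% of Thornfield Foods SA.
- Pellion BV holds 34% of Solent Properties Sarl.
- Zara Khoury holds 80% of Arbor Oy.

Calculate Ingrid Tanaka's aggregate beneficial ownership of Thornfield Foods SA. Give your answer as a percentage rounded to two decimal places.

Ingrid reaches Thornfield along 2 paths.
Direct stake: 60% = 60%.
Via Vireo: 100% × 21% = 21%.
Total: 60% + 21% = 81%.
Rounded: 81.00%.

81.00%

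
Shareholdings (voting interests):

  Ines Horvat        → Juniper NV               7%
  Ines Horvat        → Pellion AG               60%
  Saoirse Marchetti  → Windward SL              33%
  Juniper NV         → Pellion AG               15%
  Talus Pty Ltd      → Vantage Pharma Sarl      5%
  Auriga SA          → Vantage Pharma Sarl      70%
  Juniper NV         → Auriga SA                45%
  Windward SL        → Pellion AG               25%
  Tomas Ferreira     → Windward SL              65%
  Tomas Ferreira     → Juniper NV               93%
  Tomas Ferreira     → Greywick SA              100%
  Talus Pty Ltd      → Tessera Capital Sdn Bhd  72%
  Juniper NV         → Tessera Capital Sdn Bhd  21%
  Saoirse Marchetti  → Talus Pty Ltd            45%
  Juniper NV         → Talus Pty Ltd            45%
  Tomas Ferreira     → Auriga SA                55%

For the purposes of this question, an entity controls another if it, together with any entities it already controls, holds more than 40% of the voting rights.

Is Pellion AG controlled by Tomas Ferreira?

Tomas holds 93% of Juniper, so Tomas controls Juniper.
Juniper holds 45% of Talus, so Tomas controls Talus.
Tomas and Juniper together hold 55% + 45% = 100% of Auriga, so Tomas controls Auriga.
Tomas holds 65% of Windward, so Tomas controls Windward.
Talus and Juniper together hold 72% + 21% = 93% of Tessera, so Tomas controls Tessera.
Talus and Auriga together hold 5% + 70% = 75% of Vantage, so Tomas controls Vantage.
Tomas holds 100% of Greywick, so Tomas controls Greywick.
In Pellion, Tomas's side holds only 15% + 25% = 40%, not > 40%.
So Tomas does not control Pellion.

No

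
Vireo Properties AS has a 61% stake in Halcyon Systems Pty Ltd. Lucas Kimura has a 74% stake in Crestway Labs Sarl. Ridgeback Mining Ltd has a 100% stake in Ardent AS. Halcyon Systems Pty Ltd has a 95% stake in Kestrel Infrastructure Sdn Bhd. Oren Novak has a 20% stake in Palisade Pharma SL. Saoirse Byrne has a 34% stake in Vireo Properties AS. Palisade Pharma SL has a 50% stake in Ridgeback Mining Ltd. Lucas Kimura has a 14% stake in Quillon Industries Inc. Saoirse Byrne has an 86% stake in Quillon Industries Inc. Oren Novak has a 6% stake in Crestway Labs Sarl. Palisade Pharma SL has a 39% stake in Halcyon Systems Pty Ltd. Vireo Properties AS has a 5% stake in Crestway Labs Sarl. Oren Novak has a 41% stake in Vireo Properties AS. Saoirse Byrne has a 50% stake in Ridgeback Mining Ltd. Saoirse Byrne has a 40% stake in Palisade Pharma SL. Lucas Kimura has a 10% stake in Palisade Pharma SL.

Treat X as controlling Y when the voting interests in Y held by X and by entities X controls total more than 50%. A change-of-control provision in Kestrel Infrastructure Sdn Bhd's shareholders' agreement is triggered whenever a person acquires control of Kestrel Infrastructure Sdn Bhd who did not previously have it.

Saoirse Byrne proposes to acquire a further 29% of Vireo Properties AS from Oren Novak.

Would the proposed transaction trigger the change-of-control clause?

Yes

The purchase adds only to Saoirse's holdings (Oren's stake shrinks), so Saoirse is the only person who could newly come to control Kestrel.
Saoirse holds 86% of Quillon, so Saoirse controls Quillon.
Neither Saoirse nor any entity Saoirse controls holds any voting interest in Kestrel.
So before the transaction, Saoirse does not control Kestrel.
After the purchase, Saoirse's direct stake in Vireo rises to 34% + 29% = 63%, and Oren's stake falls to 12%.
Saoirse holds 63% of Vireo, so Saoirse controls Vireo.
Vireo holds 61% of Halcyon, so Saoirse controls Halcyon.
Halcyon holds 95% of Kestrel, so Saoirse controls Kestrel.
Saoirse did not control Kestrel before and does after, so the clause is triggered.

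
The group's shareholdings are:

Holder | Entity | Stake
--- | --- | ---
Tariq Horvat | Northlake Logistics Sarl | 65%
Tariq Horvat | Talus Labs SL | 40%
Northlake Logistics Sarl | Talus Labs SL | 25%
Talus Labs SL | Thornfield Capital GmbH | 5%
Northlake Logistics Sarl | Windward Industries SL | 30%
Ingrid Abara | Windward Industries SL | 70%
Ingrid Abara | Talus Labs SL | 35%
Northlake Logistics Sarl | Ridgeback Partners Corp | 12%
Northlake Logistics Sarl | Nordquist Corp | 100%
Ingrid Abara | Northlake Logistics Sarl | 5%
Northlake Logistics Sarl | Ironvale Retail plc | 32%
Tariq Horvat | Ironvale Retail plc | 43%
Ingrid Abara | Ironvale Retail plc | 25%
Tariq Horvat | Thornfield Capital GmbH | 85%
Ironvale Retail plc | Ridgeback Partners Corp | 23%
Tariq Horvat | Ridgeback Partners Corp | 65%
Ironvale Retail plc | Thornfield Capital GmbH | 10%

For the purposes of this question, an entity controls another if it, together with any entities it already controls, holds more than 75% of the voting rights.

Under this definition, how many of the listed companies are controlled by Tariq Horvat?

1

Tariq holds 85% of Thornfield, so Tariq controls Thornfield.
No other company's threshold is met.
Tariq controls 1 company.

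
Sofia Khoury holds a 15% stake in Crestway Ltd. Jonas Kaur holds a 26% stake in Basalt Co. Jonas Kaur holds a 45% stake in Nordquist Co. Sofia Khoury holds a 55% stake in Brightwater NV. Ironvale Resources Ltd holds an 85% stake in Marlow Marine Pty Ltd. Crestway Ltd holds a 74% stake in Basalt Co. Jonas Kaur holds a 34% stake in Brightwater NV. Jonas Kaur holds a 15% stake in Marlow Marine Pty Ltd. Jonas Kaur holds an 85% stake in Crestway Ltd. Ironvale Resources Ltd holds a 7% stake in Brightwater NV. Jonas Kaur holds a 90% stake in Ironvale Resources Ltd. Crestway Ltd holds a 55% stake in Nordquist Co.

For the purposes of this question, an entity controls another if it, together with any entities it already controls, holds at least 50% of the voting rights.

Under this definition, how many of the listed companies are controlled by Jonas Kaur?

Jonas holds 90% of Ironvale, so Jonas controls Ironvale.
Jonas and Ironvale together hold 15% + 85% = 100% of Marlow, so Jonas controls Marlow.
Jonas holds 85% of Crestway, so Jonas controls Crestway.
Jonas and Crestway together hold 45% + 55% = 100% of Nordquist, so Jonas controls Nordquist.
Jonas and Crestway together hold 26% + 74% = 100% of Basalt, so Jonas controls Basalt.
No other company's threshold is met.
Jonas controls 5 companies.

5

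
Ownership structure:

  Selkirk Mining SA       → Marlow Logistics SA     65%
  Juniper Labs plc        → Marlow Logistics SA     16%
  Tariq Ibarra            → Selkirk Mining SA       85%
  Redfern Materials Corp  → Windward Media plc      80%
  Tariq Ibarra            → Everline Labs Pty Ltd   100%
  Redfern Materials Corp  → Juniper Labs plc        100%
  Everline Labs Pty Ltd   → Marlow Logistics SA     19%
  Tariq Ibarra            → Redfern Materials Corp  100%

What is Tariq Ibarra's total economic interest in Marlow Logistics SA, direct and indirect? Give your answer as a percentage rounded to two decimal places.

90.25%

Tariq reaches Marlow along 3 paths.
Via Redfern → Juniper: 100% × 100% × 16% = 16%.
Via Everline: 100% × 19% = 19%.
Via Selkirk: 85% × 65% = 55.25%.
Total: 16% + 19% + 55.25% = 90.25%.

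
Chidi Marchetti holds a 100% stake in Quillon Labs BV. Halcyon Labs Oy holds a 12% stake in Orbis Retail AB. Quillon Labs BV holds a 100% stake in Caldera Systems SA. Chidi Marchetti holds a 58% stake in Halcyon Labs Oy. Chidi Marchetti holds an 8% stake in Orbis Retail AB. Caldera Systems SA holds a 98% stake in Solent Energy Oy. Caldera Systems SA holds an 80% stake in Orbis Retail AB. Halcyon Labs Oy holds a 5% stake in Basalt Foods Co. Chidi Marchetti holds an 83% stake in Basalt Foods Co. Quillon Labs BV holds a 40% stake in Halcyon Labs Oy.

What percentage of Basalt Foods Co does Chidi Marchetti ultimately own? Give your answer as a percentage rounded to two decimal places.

87.90%

Chidi reaches Basalt along 3 paths.
Direct stake: 83% = 83%.
Via Quillon → Halcyon: 100% × 40% × 5% = 2%.
Via Halcyon: 58% × 5% = 2.9%.
Total: 83% + 2% + 2.9% = 87.9%.
Rounded: 87.90%.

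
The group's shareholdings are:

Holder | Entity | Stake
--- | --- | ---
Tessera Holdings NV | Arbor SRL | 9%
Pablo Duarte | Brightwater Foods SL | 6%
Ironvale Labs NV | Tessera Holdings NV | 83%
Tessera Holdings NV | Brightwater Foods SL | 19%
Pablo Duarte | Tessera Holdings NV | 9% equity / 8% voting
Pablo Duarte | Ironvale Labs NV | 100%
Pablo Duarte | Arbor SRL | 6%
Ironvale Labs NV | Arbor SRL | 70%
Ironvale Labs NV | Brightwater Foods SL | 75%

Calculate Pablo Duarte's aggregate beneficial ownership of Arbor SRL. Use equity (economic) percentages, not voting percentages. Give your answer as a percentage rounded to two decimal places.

Pablo reaches Arbor along 4 paths.
Direct stake: 6% = 6%.
Via Ironvale: 100% × 70% = 70%.
Via Ironvale → Tessera: 100% × 83% × 9% = 7.47%.
Via Tessera: 9% × 9% = 0.81%.
Total: 6% + 70% + 7.47% + 0.81% = 84.28%.

84.28%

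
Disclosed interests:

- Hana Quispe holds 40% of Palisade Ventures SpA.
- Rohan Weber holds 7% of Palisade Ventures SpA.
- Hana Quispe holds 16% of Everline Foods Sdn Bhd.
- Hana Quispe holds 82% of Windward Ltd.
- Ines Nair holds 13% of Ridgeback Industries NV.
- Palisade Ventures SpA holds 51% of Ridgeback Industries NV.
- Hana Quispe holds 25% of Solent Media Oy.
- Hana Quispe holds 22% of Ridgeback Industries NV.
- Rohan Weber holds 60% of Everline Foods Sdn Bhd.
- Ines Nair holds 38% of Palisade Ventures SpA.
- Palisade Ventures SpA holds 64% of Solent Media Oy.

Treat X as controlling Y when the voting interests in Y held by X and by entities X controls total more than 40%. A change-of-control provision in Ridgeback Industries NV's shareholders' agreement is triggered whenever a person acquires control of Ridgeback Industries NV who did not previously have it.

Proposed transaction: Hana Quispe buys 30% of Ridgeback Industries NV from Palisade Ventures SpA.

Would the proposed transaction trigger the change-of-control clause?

Yes

The purchase adds only to Hana's holdings (Palisade's stake shrinks), so Hana is the only person who could newly come to control Ridgeback.
Hana holds 82% of Windward, so Hana controls Windward.
In Ridgeback, Hana's side holds only 22%, not > 40%.
So before the transaction, Hana does not control Ridgeback.
After the purchase, Hana's direct stake in Ridgeback rises to 22% + 30% = 52%, and Palisade's stake falls to 21%.
Hana holds 52% of Ridgeback, so Hana controls Ridgeback.
Hana did not control Ridgeback before and does after, so the clause is triggered.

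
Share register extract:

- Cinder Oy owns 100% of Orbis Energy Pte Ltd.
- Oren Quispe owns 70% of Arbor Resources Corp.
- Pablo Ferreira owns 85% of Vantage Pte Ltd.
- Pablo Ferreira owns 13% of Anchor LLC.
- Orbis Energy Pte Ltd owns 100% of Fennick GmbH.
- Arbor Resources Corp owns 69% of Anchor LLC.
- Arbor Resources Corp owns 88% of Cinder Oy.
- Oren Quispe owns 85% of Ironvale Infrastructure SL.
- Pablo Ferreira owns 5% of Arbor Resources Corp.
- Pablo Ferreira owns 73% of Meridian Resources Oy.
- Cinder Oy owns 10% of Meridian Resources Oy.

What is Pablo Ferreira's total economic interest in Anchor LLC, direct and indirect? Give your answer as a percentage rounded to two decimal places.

16.45%

Pablo reaches Anchor along 2 paths.
Via Arbor: 5% × 69% = 3.45%.
Direct stake: 13% = 13%.
Total: 3.45% + 13% = 16.45%.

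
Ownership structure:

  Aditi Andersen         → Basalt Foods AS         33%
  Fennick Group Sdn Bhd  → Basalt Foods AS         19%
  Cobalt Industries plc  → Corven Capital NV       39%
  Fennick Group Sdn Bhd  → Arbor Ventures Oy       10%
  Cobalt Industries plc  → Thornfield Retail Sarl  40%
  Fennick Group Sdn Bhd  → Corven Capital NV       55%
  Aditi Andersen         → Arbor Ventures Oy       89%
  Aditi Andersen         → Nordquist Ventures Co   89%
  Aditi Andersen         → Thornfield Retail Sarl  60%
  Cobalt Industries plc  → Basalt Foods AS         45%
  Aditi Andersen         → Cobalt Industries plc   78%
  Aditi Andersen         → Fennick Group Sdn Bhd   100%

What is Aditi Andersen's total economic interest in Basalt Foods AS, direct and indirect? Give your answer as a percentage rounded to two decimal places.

87.10%

Aditi reaches Basalt along 3 paths.
Via Cobalt: 78% × 45% = 35.1%.
Direct stake: 33% = 33%.
Via Fennick: 100% × 19% = 19%.
Total: 35.1% + 33% + 19% = 87.1%.
Rounded: 87.10%.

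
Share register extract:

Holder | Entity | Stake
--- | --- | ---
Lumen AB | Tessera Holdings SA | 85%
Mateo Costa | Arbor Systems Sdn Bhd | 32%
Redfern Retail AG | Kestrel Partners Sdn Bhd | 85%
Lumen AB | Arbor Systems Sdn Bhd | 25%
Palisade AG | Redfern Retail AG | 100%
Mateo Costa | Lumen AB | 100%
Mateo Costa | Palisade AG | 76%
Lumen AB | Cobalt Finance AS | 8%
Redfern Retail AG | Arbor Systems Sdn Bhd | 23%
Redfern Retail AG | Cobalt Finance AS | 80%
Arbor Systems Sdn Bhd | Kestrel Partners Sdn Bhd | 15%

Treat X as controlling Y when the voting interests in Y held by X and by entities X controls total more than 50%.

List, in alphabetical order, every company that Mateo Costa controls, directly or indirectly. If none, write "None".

Mateo holds 76% of Palisade, so Mateo controls Palisade.
Mateo holds 100% of Lumen, so Mateo controls Lumen.
Palisade holds 100% of Redfern, so Mateo controls Redfern.
Lumen and Mateo and Redfern together hold 25% + 32% + 23% = 80% of Arbor, so Mateo controls Arbor.
Arbor and Redfern together hold 15% + 85% = 100% of Kestrel, so Mateo controls Kestrel.
Redfern and Lumen together hold 80% + 8% = 88% of Cobalt, so Mateo controls Cobalt.
Lumen holds 85% of Tessera, so Mateo controls Tessera.

Arbor Systems Sdn Bhd, Cobalt Finance AS, Kestrel Partners Sdn Bhd, Lumen AB, Palisade AG, Redfern Retail AG, Tessera Holdings SA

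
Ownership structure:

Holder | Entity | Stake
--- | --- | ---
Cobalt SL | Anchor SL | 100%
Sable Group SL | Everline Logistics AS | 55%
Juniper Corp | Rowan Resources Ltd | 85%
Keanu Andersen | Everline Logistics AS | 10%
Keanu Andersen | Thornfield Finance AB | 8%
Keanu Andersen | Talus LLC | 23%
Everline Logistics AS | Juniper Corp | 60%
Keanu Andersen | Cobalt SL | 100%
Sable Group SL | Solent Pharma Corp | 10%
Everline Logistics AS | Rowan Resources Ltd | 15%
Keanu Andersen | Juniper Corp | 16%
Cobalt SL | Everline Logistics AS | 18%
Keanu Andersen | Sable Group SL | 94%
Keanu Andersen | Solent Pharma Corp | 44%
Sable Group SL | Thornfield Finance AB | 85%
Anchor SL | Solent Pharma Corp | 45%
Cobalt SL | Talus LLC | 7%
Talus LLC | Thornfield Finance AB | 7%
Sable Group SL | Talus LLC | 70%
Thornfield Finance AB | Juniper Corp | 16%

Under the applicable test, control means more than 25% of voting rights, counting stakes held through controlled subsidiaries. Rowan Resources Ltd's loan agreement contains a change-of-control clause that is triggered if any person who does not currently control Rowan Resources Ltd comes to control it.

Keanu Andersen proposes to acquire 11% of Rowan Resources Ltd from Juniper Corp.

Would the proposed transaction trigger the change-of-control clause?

No

The purchase adds only to Keanu's holdings (Juniper's stake shrinks), so Keanu is the only person who could newly come to control Rowan.
Keanu holds 94% of Sable, so Keanu controls Sable.
Keanu holds 100% of Cobalt, so Keanu controls Cobalt.
Sable and Keanu and Cobalt together hold 55% + 10% + 18% = 83% of Everline, so Keanu controls Everline.
Keanu and Sable and Cobalt together hold 23% + 70% + 7% = 100% of Talus, so Keanu controls Talus.
Keanu and Sable and Talus together hold 8% + 85% + 7% = 100% of Thornfield, so Keanu controls Thornfield.
Everline and Keanu and Thornfield together hold 60% + 16% + 16% = 92% of Juniper, so Keanu controls Juniper.
Everline and Juniper together hold 15% + 85% = 100% of Rowan, so Keanu controls Rowan.
So Keanu already controls Rowan before the transaction.
After the purchase, Keanu holds 11% of Rowan directly, and Juniper's stake falls to 74%.
Keanu controlled Rowan already, so this is not a new person acquiring control; every other person's position is unchanged or reduced.
No new person acquires control, so the clause is not triggered.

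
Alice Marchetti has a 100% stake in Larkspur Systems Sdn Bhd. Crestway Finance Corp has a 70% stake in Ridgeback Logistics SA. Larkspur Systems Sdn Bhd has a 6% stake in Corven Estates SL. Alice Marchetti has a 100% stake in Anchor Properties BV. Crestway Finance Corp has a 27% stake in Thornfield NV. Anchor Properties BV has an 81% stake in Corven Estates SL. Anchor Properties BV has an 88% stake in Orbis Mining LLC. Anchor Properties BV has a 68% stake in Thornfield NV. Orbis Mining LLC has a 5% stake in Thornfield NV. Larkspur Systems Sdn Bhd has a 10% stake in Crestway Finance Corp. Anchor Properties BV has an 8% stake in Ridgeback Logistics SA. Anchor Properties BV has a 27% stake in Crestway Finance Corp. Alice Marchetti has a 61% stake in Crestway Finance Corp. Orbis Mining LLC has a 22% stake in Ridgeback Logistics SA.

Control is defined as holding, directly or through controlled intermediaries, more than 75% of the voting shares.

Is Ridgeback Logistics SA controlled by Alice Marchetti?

Yes

Alice holds 100% of Anchor, so Alice controls Anchor.
Anchor holds 88% of Orbis, so Alice controls Orbis.
Alice holds 100% of Larkspur, so Alice controls Larkspur.
Larkspur and Anchor and Alice together hold 10% + 27% + 61% = 98% of Crestway, so Alice controls Crestway.
Orbis and Anchor and Crestway together hold 22% + 8% + 70% = 100% of Ridgeback, so Alice controls Ridgeback.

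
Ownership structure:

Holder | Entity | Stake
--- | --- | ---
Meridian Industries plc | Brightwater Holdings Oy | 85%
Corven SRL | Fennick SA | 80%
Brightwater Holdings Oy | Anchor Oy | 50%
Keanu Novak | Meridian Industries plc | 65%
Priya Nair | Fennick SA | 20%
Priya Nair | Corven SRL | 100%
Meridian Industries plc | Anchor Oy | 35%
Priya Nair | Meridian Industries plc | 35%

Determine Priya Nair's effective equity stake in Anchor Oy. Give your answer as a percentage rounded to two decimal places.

Priya reaches Anchor along 2 paths.
Via Meridian: 35% × 35% = 12.25%.
Via Meridian → Brightwater: 35% × 85% × 50% = 14.875%.
Total: 12.25% + 14.875% = 27.125%.
Rounded: 27.13%.

27.13%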